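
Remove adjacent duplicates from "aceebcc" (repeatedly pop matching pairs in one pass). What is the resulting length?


Input: aceebcc
Stack-based adjacent duplicate removal:
  Read 'a': push. Stack: a
  Read 'c': push. Stack: ac
  Read 'e': push. Stack: ace
  Read 'e': matches stack top 'e' => pop. Stack: ac
  Read 'b': push. Stack: acb
  Read 'c': push. Stack: acbc
  Read 'c': matches stack top 'c' => pop. Stack: acb
Final stack: "acb" (length 3)

3


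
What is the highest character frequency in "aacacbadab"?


Input: aacacbadab
Character counts:
  'a': 5
  'b': 2
  'c': 2
  'd': 1
Maximum frequency: 5

5


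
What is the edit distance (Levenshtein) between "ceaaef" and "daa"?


Computing edit distance: "ceaaef" -> "daa"
DP table:
           d    a    a
      0    1    2    3
  c   1    1    2    3
  e   2    2    2    3
  a   3    3    2    2
  a   4    4    3    2
  e   5    5    4    3
  f   6    6    5    4
Edit distance = dp[6][3] = 4

4


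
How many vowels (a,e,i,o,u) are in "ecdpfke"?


Input: ecdpfke
Checking each character:
  'e' at position 0: vowel (running total: 1)
  'c' at position 1: consonant
  'd' at position 2: consonant
  'p' at position 3: consonant
  'f' at position 4: consonant
  'k' at position 5: consonant
  'e' at position 6: vowel (running total: 2)
Total vowels: 2

2


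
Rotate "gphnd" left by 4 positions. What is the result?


Input: "gphnd", rotate left by 4
First 4 characters: "gphn"
Remaining characters: "d"
Concatenate remaining + first: "d" + "gphn" = "dgphn"

dgphn


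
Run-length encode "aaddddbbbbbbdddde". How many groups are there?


Input: aaddddbbbbbbdddde
Scanning for consecutive runs:
  Group 1: 'a' x 2 (positions 0-1)
  Group 2: 'd' x 4 (positions 2-5)
  Group 3: 'b' x 6 (positions 6-11)
  Group 4: 'd' x 4 (positions 12-15)
  Group 5: 'e' x 1 (positions 16-16)
Total groups: 5

5


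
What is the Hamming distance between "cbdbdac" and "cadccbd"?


Comparing "cbdbdac" and "cadccbd" position by position:
  Position 0: 'c' vs 'c' => same
  Position 1: 'b' vs 'a' => differ
  Position 2: 'd' vs 'd' => same
  Position 3: 'b' vs 'c' => differ
  Position 4: 'd' vs 'c' => differ
  Position 5: 'a' vs 'b' => differ
  Position 6: 'c' vs 'd' => differ
Total differences (Hamming distance): 5

5


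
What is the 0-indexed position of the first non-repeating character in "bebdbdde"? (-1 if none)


Input: bebdbdde
Character frequencies:
  'b': 3
  'd': 3
  'e': 2
Scanning left to right for freq == 1:
  Position 0 ('b'): freq=3, skip
  Position 1 ('e'): freq=2, skip
  Position 2 ('b'): freq=3, skip
  Position 3 ('d'): freq=3, skip
  Position 4 ('b'): freq=3, skip
  Position 5 ('d'): freq=3, skip
  Position 6 ('d'): freq=3, skip
  Position 7 ('e'): freq=2, skip
  No unique character found => answer = -1

-1


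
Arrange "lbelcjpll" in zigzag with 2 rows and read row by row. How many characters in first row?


Zigzag "lbelcjpll" into 2 rows:
Placing characters:
  'l' => row 0
  'b' => row 1
  'e' => row 0
  'l' => row 1
  'c' => row 0
  'j' => row 1
  'p' => row 0
  'l' => row 1
  'l' => row 0
Rows:
  Row 0: "lecpl"
  Row 1: "bljl"
First row length: 5

5


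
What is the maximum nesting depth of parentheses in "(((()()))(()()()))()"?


Input: "(((()()))(()()()))()"
Tracking depth:
  Position 0 '(': depth becomes 1
  Position 1 '(': depth becomes 2
  Position 2 '(': depth becomes 3
  Position 3 '(': depth becomes 4
  Position 4 ')': depth becomes 3
  Position 5 '(': depth becomes 4
  Position 6 ')': depth becomes 3
  Position 7 ')': depth becomes 2
  Position 8 ')': depth becomes 1
  Position 9 '(': depth becomes 2
  Position 10 '(': depth becomes 3
  Position 11 ')': depth becomes 2
  Position 12 '(': depth becomes 3
  Position 13 ')': depth becomes 2
  Position 14 '(': depth becomes 3
  Position 15 ')': depth becomes 2
  Position 16 ')': depth becomes 1
  Position 17 ')': depth becomes 0
  Position 18 '(': depth becomes 1
  Position 19 ')': depth becomes 0
Maximum depth reached: 4

4


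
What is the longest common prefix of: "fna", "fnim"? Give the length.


Words: fna, fnim
  Position 0: all 'f' => match
  Position 1: all 'n' => match
  Position 2: ('a', 'i') => mismatch, stop
LCP = "fn" (length 2)

2


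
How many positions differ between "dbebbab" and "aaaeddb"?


Comparing "dbebbab" and "aaaeddb" position by position:
  Position 0: 'd' vs 'a' => DIFFER
  Position 1: 'b' vs 'a' => DIFFER
  Position 2: 'e' vs 'a' => DIFFER
  Position 3: 'b' vs 'e' => DIFFER
  Position 4: 'b' vs 'd' => DIFFER
  Position 5: 'a' vs 'd' => DIFFER
  Position 6: 'b' vs 'b' => same
Positions that differ: 6

6


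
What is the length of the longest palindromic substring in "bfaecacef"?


Input: "bfaecacef"
Checking substrings for palindromes:
  [3:8] "ecace" (len 5) => palindrome
  [4:7] "cac" (len 3) => palindrome
Longest palindromic substring: "ecace" with length 5

5


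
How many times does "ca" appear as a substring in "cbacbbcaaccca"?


Searching for "ca" in "cbacbbcaaccca"
Scanning each position:
  Position 0: "cb" => no
  Position 1: "ba" => no
  Position 2: "ac" => no
  Position 3: "cb" => no
  Position 4: "bb" => no
  Position 5: "bc" => no
  Position 6: "ca" => MATCH
  Position 7: "aa" => no
  Position 8: "ac" => no
  Position 9: "cc" => no
  Position 10: "cc" => no
  Position 11: "ca" => MATCH
Total occurrences: 2

2


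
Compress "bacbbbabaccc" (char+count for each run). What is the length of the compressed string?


Input: bacbbbabaccc
Runs:
  'b' x 1 => "b1"
  'a' x 1 => "a1"
  'c' x 1 => "c1"
  'b' x 3 => "b3"
  'a' x 1 => "a1"
  'b' x 1 => "b1"
  'a' x 1 => "a1"
  'c' x 3 => "c3"
Compressed: "b1a1c1b3a1b1a1c3"
Compressed length: 16

16


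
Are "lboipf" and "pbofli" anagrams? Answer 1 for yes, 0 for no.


Strings: "lboipf", "pbofli"
Sorted first:  bfilop
Sorted second: bfilop
Sorted forms match => anagrams

1


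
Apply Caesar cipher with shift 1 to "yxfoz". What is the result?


Caesar cipher: shift "yxfoz" by 1
  'y' (pos 24) + 1 = pos 25 = 'z'
  'x' (pos 23) + 1 = pos 24 = 'y'
  'f' (pos 5) + 1 = pos 6 = 'g'
  'o' (pos 14) + 1 = pos 15 = 'p'
  'z' (pos 25) + 1 = pos 0 = 'a'
Result: zygpa

zygpa


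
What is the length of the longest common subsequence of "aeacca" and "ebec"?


LCS of "aeacca" and "ebec"
DP table:
           e    b    e    c
      0    0    0    0    0
  a   0    0    0    0    0
  e   0    1    1    1    1
  a   0    1    1    1    1
  c   0    1    1    1    2
  c   0    1    1    1    2
  a   0    1    1    1    2
LCS length = dp[6][4] = 2

2


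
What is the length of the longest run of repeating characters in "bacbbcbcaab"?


Input: "bacbbcbcaab"
Scanning for longest run:
  Position 1 ('a'): new char, reset run to 1
  Position 2 ('c'): new char, reset run to 1
  Position 3 ('b'): new char, reset run to 1
  Position 4 ('b'): continues run of 'b', length=2
  Position 5 ('c'): new char, reset run to 1
  Position 6 ('b'): new char, reset run to 1
  Position 7 ('c'): new char, reset run to 1
  Position 8 ('a'): new char, reset run to 1
  Position 9 ('a'): continues run of 'a', length=2
  Position 10 ('b'): new char, reset run to 1
Longest run: 'b' with length 2

2


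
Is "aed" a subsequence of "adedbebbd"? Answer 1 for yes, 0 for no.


Check if "aed" is a subsequence of "adedbebbd"
Greedy scan:
  Position 0 ('a'): matches sub[0] = 'a'
  Position 1 ('d'): no match needed
  Position 2 ('e'): matches sub[1] = 'e'
  Position 3 ('d'): matches sub[2] = 'd'
  Position 4 ('b'): no match needed
  Position 5 ('e'): no match needed
  Position 6 ('b'): no match needed
  Position 7 ('b'): no match needed
  Position 8 ('d'): no match needed
All 3 characters matched => is a subsequence

1


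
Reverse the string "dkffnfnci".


Input: dkffnfnci
Reading characters right to left:
  Position 8: 'i'
  Position 7: 'c'
  Position 6: 'n'
  Position 5: 'f'
  Position 4: 'n'
  Position 3: 'f'
  Position 2: 'f'
  Position 1: 'k'
  Position 0: 'd'
Reversed: icnfnffkd

icnfnffkd


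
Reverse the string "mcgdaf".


Input: mcgdaf
Reading characters right to left:
  Position 5: 'f'
  Position 4: 'a'
  Position 3: 'd'
  Position 2: 'g'
  Position 1: 'c'
  Position 0: 'm'
Reversed: fadgcm

fadgcm


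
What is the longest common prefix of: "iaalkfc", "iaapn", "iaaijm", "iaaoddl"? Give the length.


Words: iaalkfc, iaapn, iaaijm, iaaoddl
  Position 0: all 'i' => match
  Position 1: all 'a' => match
  Position 2: all 'a' => match
  Position 3: ('l', 'p', 'i', 'o') => mismatch, stop
LCP = "iaa" (length 3)

3


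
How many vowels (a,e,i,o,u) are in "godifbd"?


Input: godifbd
Checking each character:
  'g' at position 0: consonant
  'o' at position 1: vowel (running total: 1)
  'd' at position 2: consonant
  'i' at position 3: vowel (running total: 2)
  'f' at position 4: consonant
  'b' at position 5: consonant
  'd' at position 6: consonant
Total vowels: 2

2


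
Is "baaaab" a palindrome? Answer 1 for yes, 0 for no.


Input: baaaab
Reversed: baaaab
  Compare pos 0 ('b') with pos 5 ('b'): match
  Compare pos 1 ('a') with pos 4 ('a'): match
  Compare pos 2 ('a') with pos 3 ('a'): match
Result: palindrome

1


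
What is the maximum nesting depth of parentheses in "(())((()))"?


Input: "(())((()))"
Tracking depth:
  Position 0 '(': depth becomes 1
  Position 1 '(': depth becomes 2
  Position 2 ')': depth becomes 1
  Position 3 ')': depth becomes 0
  Position 4 '(': depth becomes 1
  Position 5 '(': depth becomes 2
  Position 6 '(': depth becomes 3
  Position 7 ')': depth becomes 2
  Position 8 ')': depth becomes 1
  Position 9 ')': depth becomes 0
Maximum depth reached: 3

3


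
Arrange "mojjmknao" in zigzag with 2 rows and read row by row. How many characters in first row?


Zigzag "mojjmknao" into 2 rows:
Placing characters:
  'm' => row 0
  'o' => row 1
  'j' => row 0
  'j' => row 1
  'm' => row 0
  'k' => row 1
  'n' => row 0
  'a' => row 1
  'o' => row 0
Rows:
  Row 0: "mjmno"
  Row 1: "ojka"
First row length: 5

5


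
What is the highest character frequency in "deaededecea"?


Input: deaededecea
Character counts:
  'a': 2
  'c': 1
  'd': 3
  'e': 5
Maximum frequency: 5

5


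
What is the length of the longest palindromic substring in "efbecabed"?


Input: "efbecabed"
Checking substrings for palindromes:
  No multi-char palindromic substrings found
Longest palindromic substring: "e" with length 1

1


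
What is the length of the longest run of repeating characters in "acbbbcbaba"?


Input: "acbbbcbaba"
Scanning for longest run:
  Position 1 ('c'): new char, reset run to 1
  Position 2 ('b'): new char, reset run to 1
  Position 3 ('b'): continues run of 'b', length=2
  Position 4 ('b'): continues run of 'b', length=3
  Position 5 ('c'): new char, reset run to 1
  Position 6 ('b'): new char, reset run to 1
  Position 7 ('a'): new char, reset run to 1
  Position 8 ('b'): new char, reset run to 1
  Position 9 ('a'): new char, reset run to 1
Longest run: 'b' with length 3

3


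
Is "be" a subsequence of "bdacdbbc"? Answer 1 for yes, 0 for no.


Check if "be" is a subsequence of "bdacdbbc"
Greedy scan:
  Position 0 ('b'): matches sub[0] = 'b'
  Position 1 ('d'): no match needed
  Position 2 ('a'): no match needed
  Position 3 ('c'): no match needed
  Position 4 ('d'): no match needed
  Position 5 ('b'): no match needed
  Position 6 ('b'): no match needed
  Position 7 ('c'): no match needed
Only matched 1/2 characters => not a subsequence

0


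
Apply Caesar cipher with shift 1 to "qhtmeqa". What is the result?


Caesar cipher: shift "qhtmeqa" by 1
  'q' (pos 16) + 1 = pos 17 = 'r'
  'h' (pos 7) + 1 = pos 8 = 'i'
  't' (pos 19) + 1 = pos 20 = 'u'
  'm' (pos 12) + 1 = pos 13 = 'n'
  'e' (pos 4) + 1 = pos 5 = 'f'
  'q' (pos 16) + 1 = pos 17 = 'r'
  'a' (pos 0) + 1 = pos 1 = 'b'
Result: riunfrb

riunfrb


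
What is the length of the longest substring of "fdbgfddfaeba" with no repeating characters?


Input: "fdbgfddfaeba"
Sliding window (track last position of each char):
  Position 0 ('f'): window [0,0] length 1 -- new best
  Position 1 ('d'): window [0,1] length 2 -- new best
  Position 2 ('b'): window [0,2] length 3 -- new best
  Position 3 ('g'): window [0,3] length 4 -- new best
  Position 4 ('f'): repeat (last at 0), move window start to 1
  Position 4 ('f'): window [1,4] length 4
  Position 5 ('d'): repeat (last at 1), move window start to 2
  Position 5 ('d'): window [2,5] length 4
  Position 6 ('d'): repeat (last at 5), move window start to 6
  Position 6 ('d'): window [6,6] length 1
  Position 7 ('f'): window [6,7] length 2
  Position 8 ('a'): window [6,8] length 3
  Position 9 ('e'): window [6,9] length 4
  Position 10 ('b'): window [6,10] length 5 -- new best
  Position 11 ('a'): repeat (last at 8), move window start to 9
  Position 11 ('a'): window [9,11] length 3
Longest substring with no repeats: "dfaeb" with length 5

5


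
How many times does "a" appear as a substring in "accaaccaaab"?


Searching for "a" in "accaaccaaab"
Scanning each position:
  Position 0: "a" => MATCH
  Position 1: "c" => no
  Position 2: "c" => no
  Position 3: "a" => MATCH
  Position 4: "a" => MATCH
  Position 5: "c" => no
  Position 6: "c" => no
  Position 7: "a" => MATCH
  Position 8: "a" => MATCH
  Position 9: "a" => MATCH
  Position 10: "b" => no
Total occurrences: 6

6


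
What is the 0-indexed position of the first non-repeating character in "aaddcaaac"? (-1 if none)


Input: aaddcaaac
Character frequencies:
  'a': 5
  'c': 2
  'd': 2
Scanning left to right for freq == 1:
  Position 0 ('a'): freq=5, skip
  Position 1 ('a'): freq=5, skip
  Position 2 ('d'): freq=2, skip
  Position 3 ('d'): freq=2, skip
  Position 4 ('c'): freq=2, skip
  Position 5 ('a'): freq=5, skip
  Position 6 ('a'): freq=5, skip
  Position 7 ('a'): freq=5, skip
  Position 8 ('c'): freq=2, skip
  No unique character found => answer = -1

-1


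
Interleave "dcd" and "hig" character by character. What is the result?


Interleaving "dcd" and "hig":
  Position 0: 'd' from first, 'h' from second => "dh"
  Position 1: 'c' from first, 'i' from second => "ci"
  Position 2: 'd' from first, 'g' from second => "dg"
Result: dhcidg

dhcidg


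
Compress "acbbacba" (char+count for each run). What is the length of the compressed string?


Input: acbbacba
Runs:
  'a' x 1 => "a1"
  'c' x 1 => "c1"
  'b' x 2 => "b2"
  'a' x 1 => "a1"
  'c' x 1 => "c1"
  'b' x 1 => "b1"
  'a' x 1 => "a1"
Compressed: "a1c1b2a1c1b1a1"
Compressed length: 14

14


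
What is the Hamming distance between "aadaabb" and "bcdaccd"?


Comparing "aadaabb" and "bcdaccd" position by position:
  Position 0: 'a' vs 'b' => differ
  Position 1: 'a' vs 'c' => differ
  Position 2: 'd' vs 'd' => same
  Position 3: 'a' vs 'a' => same
  Position 4: 'a' vs 'c' => differ
  Position 5: 'b' vs 'c' => differ
  Position 6: 'b' vs 'd' => differ
Total differences (Hamming distance): 5

5


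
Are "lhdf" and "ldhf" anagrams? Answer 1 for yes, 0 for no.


Strings: "lhdf", "ldhf"
Sorted first:  dfhl
Sorted second: dfhl
Sorted forms match => anagrams

1


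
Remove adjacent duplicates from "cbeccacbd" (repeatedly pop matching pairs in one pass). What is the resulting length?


Input: cbeccacbd
Stack-based adjacent duplicate removal:
  Read 'c': push. Stack: c
  Read 'b': push. Stack: cb
  Read 'e': push. Stack: cbe
  Read 'c': push. Stack: cbec
  Read 'c': matches stack top 'c' => pop. Stack: cbe
  Read 'a': push. Stack: cbea
  Read 'c': push. Stack: cbeac
  Read 'b': push. Stack: cbeacb
  Read 'd': push. Stack: cbeacbd
Final stack: "cbeacbd" (length 7)

7


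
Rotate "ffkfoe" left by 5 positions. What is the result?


Input: "ffkfoe", rotate left by 5
First 5 characters: "ffkfo"
Remaining characters: "e"
Concatenate remaining + first: "e" + "ffkfo" = "effkfo"

effkfo


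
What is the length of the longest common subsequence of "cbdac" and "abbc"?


LCS of "cbdac" and "abbc"
DP table:
           a    b    b    c
      0    0    0    0    0
  c   0    0    0    0    1
  b   0    0    1    1    1
  d   0    0    1    1    1
  a   0    1    1    1    1
  c   0    1    1    1    2
LCS length = dp[5][4] = 2

2


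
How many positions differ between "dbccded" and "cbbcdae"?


Comparing "dbccded" and "cbbcdae" position by position:
  Position 0: 'd' vs 'c' => DIFFER
  Position 1: 'b' vs 'b' => same
  Position 2: 'c' vs 'b' => DIFFER
  Position 3: 'c' vs 'c' => same
  Position 4: 'd' vs 'd' => same
  Position 5: 'e' vs 'a' => DIFFER
  Position 6: 'd' vs 'e' => DIFFER
Positions that differ: 4

4


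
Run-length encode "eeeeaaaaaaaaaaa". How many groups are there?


Input: eeeeaaaaaaaaaaa
Scanning for consecutive runs:
  Group 1: 'e' x 4 (positions 0-3)
  Group 2: 'a' x 11 (positions 4-14)
Total groups: 2

2


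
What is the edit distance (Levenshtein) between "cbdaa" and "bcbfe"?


Computing edit distance: "cbdaa" -> "bcbfe"
DP table:
           b    c    b    f    e
      0    1    2    3    4    5
  c   1    1    1    2    3    4
  b   2    1    2    1    2    3
  d   3    2    2    2    2    3
  a   4    3    3    3    3    3
  a   5    4    4    4    4    4
Edit distance = dp[5][5] = 4

4


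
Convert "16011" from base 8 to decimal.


Input: "16011" in base 8
Positional expansion:
  Digit '1' (value 1) x 8^4 = 4096
  Digit '6' (value 6) x 8^3 = 3072
  Digit '0' (value 0) x 8^2 = 0
  Digit '1' (value 1) x 8^1 = 8
  Digit '1' (value 1) x 8^0 = 1
Sum = 7177

7177


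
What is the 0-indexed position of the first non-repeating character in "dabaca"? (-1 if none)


Input: dabaca
Character frequencies:
  'a': 3
  'b': 1
  'c': 1
  'd': 1
Scanning left to right for freq == 1:
  Position 0 ('d'): unique! => answer = 0

0


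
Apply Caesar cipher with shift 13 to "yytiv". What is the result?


Caesar cipher: shift "yytiv" by 13
  'y' (pos 24) + 13 = pos 11 = 'l'
  'y' (pos 24) + 13 = pos 11 = 'l'
  't' (pos 19) + 13 = pos 6 = 'g'
  'i' (pos 8) + 13 = pos 21 = 'v'
  'v' (pos 21) + 13 = pos 8 = 'i'
Result: llgvi

llgvi


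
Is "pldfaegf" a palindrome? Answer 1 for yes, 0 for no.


Input: pldfaegf
Reversed: fgeafdlp
  Compare pos 0 ('p') with pos 7 ('f'): MISMATCH
  Compare pos 1 ('l') with pos 6 ('g'): MISMATCH
  Compare pos 2 ('d') with pos 5 ('e'): MISMATCH
  Compare pos 3 ('f') with pos 4 ('a'): MISMATCH
Result: not a palindrome

0


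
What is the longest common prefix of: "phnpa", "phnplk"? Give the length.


Words: phnpa, phnplk
  Position 0: all 'p' => match
  Position 1: all 'h' => match
  Position 2: all 'n' => match
  Position 3: all 'p' => match
  Position 4: ('a', 'l') => mismatch, stop
LCP = "phnp" (length 4)

4


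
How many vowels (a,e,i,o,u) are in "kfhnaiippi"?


Input: kfhnaiippi
Checking each character:
  'k' at position 0: consonant
  'f' at position 1: consonant
  'h' at position 2: consonant
  'n' at position 3: consonant
  'a' at position 4: vowel (running total: 1)
  'i' at position 5: vowel (running total: 2)
  'i' at position 6: vowel (running total: 3)
  'p' at position 7: consonant
  'p' at position 8: consonant
  'i' at position 9: vowel (running total: 4)
Total vowels: 4

4


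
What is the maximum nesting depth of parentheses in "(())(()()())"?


Input: "(())(()()())"
Tracking depth:
  Position 0 '(': depth becomes 1
  Position 1 '(': depth becomes 2
  Position 2 ')': depth becomes 1
  Position 3 ')': depth becomes 0
  Position 4 '(': depth becomes 1
  Position 5 '(': depth becomes 2
  Position 6 ')': depth becomes 1
  Position 7 '(': depth becomes 2
  Position 8 ')': depth becomes 1
  Position 9 '(': depth becomes 2
  Position 10 ')': depth becomes 1
  Position 11 ')': depth becomes 0
Maximum depth reached: 2

2


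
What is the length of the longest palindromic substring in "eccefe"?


Input: "eccefe"
Checking substrings for palindromes:
  [0:4] "ecce" (len 4) => palindrome
  [3:6] "efe" (len 3) => palindrome
  [1:3] "cc" (len 2) => palindrome
Longest palindromic substring: "ecce" with length 4

4


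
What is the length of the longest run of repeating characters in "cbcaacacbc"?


Input: "cbcaacacbc"
Scanning for longest run:
  Position 1 ('b'): new char, reset run to 1
  Position 2 ('c'): new char, reset run to 1
  Position 3 ('a'): new char, reset run to 1
  Position 4 ('a'): continues run of 'a', length=2
  Position 5 ('c'): new char, reset run to 1
  Position 6 ('a'): new char, reset run to 1
  Position 7 ('c'): new char, reset run to 1
  Position 8 ('b'): new char, reset run to 1
  Position 9 ('c'): new char, reset run to 1
Longest run: 'a' with length 2

2


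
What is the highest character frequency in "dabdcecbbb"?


Input: dabdcecbbb
Character counts:
  'a': 1
  'b': 4
  'c': 2
  'd': 2
  'e': 1
Maximum frequency: 4

4


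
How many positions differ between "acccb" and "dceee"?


Comparing "acccb" and "dceee" position by position:
  Position 0: 'a' vs 'd' => DIFFER
  Position 1: 'c' vs 'c' => same
  Position 2: 'c' vs 'e' => DIFFER
  Position 3: 'c' vs 'e' => DIFFER
  Position 4: 'b' vs 'e' => DIFFER
Positions that differ: 4

4


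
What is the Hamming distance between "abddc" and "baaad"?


Comparing "abddc" and "baaad" position by position:
  Position 0: 'a' vs 'b' => differ
  Position 1: 'b' vs 'a' => differ
  Position 2: 'd' vs 'a' => differ
  Position 3: 'd' vs 'a' => differ
  Position 4: 'c' vs 'd' => differ
Total differences (Hamming distance): 5

5


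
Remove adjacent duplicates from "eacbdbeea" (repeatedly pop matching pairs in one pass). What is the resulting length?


Input: eacbdbeea
Stack-based adjacent duplicate removal:
  Read 'e': push. Stack: e
  Read 'a': push. Stack: ea
  Read 'c': push. Stack: eac
  Read 'b': push. Stack: eacb
  Read 'd': push. Stack: eacbd
  Read 'b': push. Stack: eacbdb
  Read 'e': push. Stack: eacbdbe
  Read 'e': matches stack top 'e' => pop. Stack: eacbdb
  Read 'a': push. Stack: eacbdba
Final stack: "eacbdba" (length 7)

7


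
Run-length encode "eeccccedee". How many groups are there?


Input: eeccccedee
Scanning for consecutive runs:
  Group 1: 'e' x 2 (positions 0-1)
  Group 2: 'c' x 4 (positions 2-5)
  Group 3: 'e' x 1 (positions 6-6)
  Group 4: 'd' x 1 (positions 7-7)
  Group 5: 'e' x 2 (positions 8-9)
Total groups: 5

5


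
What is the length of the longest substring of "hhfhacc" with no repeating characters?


Input: "hhfhacc"
Sliding window (track last position of each char):
  Position 0 ('h'): window [0,0] length 1 -- new best
  Position 1 ('h'): repeat (last at 0), move window start to 1
  Position 1 ('h'): window [1,1] length 1
  Position 2 ('f'): window [1,2] length 2 -- new best
  Position 3 ('h'): repeat (last at 1), move window start to 2
  Position 3 ('h'): window [2,3] length 2
  Position 4 ('a'): window [2,4] length 3 -- new best
  Position 5 ('c'): window [2,5] length 4 -- new best
  Position 6 ('c'): repeat (last at 5), move window start to 6
  Position 6 ('c'): window [6,6] length 1
Longest substring with no repeats: "fhac" with length 4

4


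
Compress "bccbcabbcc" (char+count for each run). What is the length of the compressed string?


Input: bccbcabbcc
Runs:
  'b' x 1 => "b1"
  'c' x 2 => "c2"
  'b' x 1 => "b1"
  'c' x 1 => "c1"
  'a' x 1 => "a1"
  'b' x 2 => "b2"
  'c' x 2 => "c2"
Compressed: "b1c2b1c1a1b2c2"
Compressed length: 14

14


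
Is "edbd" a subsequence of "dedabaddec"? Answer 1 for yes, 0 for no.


Check if "edbd" is a subsequence of "dedabaddec"
Greedy scan:
  Position 0 ('d'): no match needed
  Position 1 ('e'): matches sub[0] = 'e'
  Position 2 ('d'): matches sub[1] = 'd'
  Position 3 ('a'): no match needed
  Position 4 ('b'): matches sub[2] = 'b'
  Position 5 ('a'): no match needed
  Position 6 ('d'): matches sub[3] = 'd'
  Position 7 ('d'): no match needed
  Position 8 ('e'): no match needed
  Position 9 ('c'): no match needed
All 4 characters matched => is a subsequence

1


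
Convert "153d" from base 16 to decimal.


Input: "153d" in base 16
Positional expansion:
  Digit '1' (value 1) x 16^3 = 4096
  Digit '5' (value 5) x 16^2 = 1280
  Digit '3' (value 3) x 16^1 = 48
  Digit 'd' (value 13) x 16^0 = 13
Sum = 5437

5437


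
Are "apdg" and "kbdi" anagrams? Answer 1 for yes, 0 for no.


Strings: "apdg", "kbdi"
Sorted first:  adgp
Sorted second: bdik
Differ at position 0: 'a' vs 'b' => not anagrams

0


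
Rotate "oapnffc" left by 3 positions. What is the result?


Input: "oapnffc", rotate left by 3
First 3 characters: "oap"
Remaining characters: "nffc"
Concatenate remaining + first: "nffc" + "oap" = "nffcoap"

nffcoap


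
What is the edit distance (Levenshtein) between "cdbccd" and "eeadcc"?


Computing edit distance: "cdbccd" -> "eeadcc"
DP table:
           e    e    a    d    c    c
      0    1    2    3    4    5    6
  c   1    1    2    3    4    4    5
  d   2    2    2    3    3    4    5
  b   3    3    3    3    4    4    5
  c   4    4    4    4    4    4    4
  c   5    5    5    5    5    4    4
  d   6    6    6    6    5    5    5
Edit distance = dp[6][6] = 5

5


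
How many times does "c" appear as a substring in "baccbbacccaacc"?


Searching for "c" in "baccbbacccaacc"
Scanning each position:
  Position 0: "b" => no
  Position 1: "a" => no
  Position 2: "c" => MATCH
  Position 3: "c" => MATCH
  Position 4: "b" => no
  Position 5: "b" => no
  Position 6: "a" => no
  Position 7: "c" => MATCH
  Position 8: "c" => MATCH
  Position 9: "c" => MATCH
  Position 10: "a" => no
  Position 11: "a" => no
  Position 12: "c" => MATCH
  Position 13: "c" => MATCH
Total occurrences: 7

7


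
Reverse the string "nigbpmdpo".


Input: nigbpmdpo
Reading characters right to left:
  Position 8: 'o'
  Position 7: 'p'
  Position 6: 'd'
  Position 5: 'm'
  Position 4: 'p'
  Position 3: 'b'
  Position 2: 'g'
  Position 1: 'i'
  Position 0: 'n'
Reversed: opdmpbgin

opdmpbgin


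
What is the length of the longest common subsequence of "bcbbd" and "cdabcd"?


LCS of "bcbbd" and "cdabcd"
DP table:
           c    d    a    b    c    d
      0    0    0    0    0    0    0
  b   0    0    0    0    1    1    1
  c   0    1    1    1    1    2    2
  b   0    1    1    1    2    2    2
  b   0    1    1    1    2    2    2
  d   0    1    2    2    2    2    3
LCS length = dp[5][6] = 3

3


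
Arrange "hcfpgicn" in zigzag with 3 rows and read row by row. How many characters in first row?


Zigzag "hcfpgicn" into 3 rows:
Placing characters:
  'h' => row 0
  'c' => row 1
  'f' => row 2
  'p' => row 1
  'g' => row 0
  'i' => row 1
  'c' => row 2
  'n' => row 1
Rows:
  Row 0: "hg"
  Row 1: "cpin"
  Row 2: "fc"
First row length: 2

2


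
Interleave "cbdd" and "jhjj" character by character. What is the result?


Interleaving "cbdd" and "jhjj":
  Position 0: 'c' from first, 'j' from second => "cj"
  Position 1: 'b' from first, 'h' from second => "bh"
  Position 2: 'd' from first, 'j' from second => "dj"
  Position 3: 'd' from first, 'j' from second => "dj"
Result: cjbhdjdj

cjbhdjdj


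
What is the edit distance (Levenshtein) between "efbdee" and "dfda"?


Computing edit distance: "efbdee" -> "dfda"
DP table:
           d    f    d    a
      0    1    2    3    4
  e   1    1    2    3    4
  f   2    2    1    2    3
  b   3    3    2    2    3
  d   4    3    3    2    3
  e   5    4    4    3    3
  e   6    5    5    4    4
Edit distance = dp[6][4] = 4

4


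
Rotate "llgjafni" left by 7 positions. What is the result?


Input: "llgjafni", rotate left by 7
First 7 characters: "llgjafn"
Remaining characters: "i"
Concatenate remaining + first: "i" + "llgjafn" = "illgjafn"

illgjafn


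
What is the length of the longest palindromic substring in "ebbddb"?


Input: "ebbddb"
Checking substrings for palindromes:
  [2:6] "bddb" (len 4) => palindrome
  [1:3] "bb" (len 2) => palindrome
  [3:5] "dd" (len 2) => palindrome
Longest palindromic substring: "bddb" with length 4

4


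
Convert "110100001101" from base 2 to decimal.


Input: "110100001101" in base 2
Positional expansion:
  Digit '1' (value 1) x 2^11 = 2048
  Digit '1' (value 1) x 2^10 = 1024
  Digit '0' (value 0) x 2^9 = 0
  Digit '1' (value 1) x 2^8 = 256
  Digit '0' (value 0) x 2^7 = 0
  Digit '0' (value 0) x 2^6 = 0
  Digit '0' (value 0) x 2^5 = 0
  Digit '0' (value 0) x 2^4 = 0
  Digit '1' (value 1) x 2^3 = 8
  Digit '1' (value 1) x 2^2 = 4
  Digit '0' (value 0) x 2^1 = 0
  Digit '1' (value 1) x 2^0 = 1
Sum = 3341

3341


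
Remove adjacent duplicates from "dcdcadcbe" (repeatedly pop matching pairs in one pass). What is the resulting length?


Input: dcdcadcbe
Stack-based adjacent duplicate removal:
  Read 'd': push. Stack: d
  Read 'c': push. Stack: dc
  Read 'd': push. Stack: dcd
  Read 'c': push. Stack: dcdc
  Read 'a': push. Stack: dcdca
  Read 'd': push. Stack: dcdcad
  Read 'c': push. Stack: dcdcadc
  Read 'b': push. Stack: dcdcadcb
  Read 'e': push. Stack: dcdcadcbe
Final stack: "dcdcadcbe" (length 9)

9


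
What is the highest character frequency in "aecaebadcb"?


Input: aecaebadcb
Character counts:
  'a': 3
  'b': 2
  'c': 2
  'd': 1
  'e': 2
Maximum frequency: 3

3


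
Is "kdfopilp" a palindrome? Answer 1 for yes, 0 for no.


Input: kdfopilp
Reversed: plipofdk
  Compare pos 0 ('k') with pos 7 ('p'): MISMATCH
  Compare pos 1 ('d') with pos 6 ('l'): MISMATCH
  Compare pos 2 ('f') with pos 5 ('i'): MISMATCH
  Compare pos 3 ('o') with pos 4 ('p'): MISMATCH
Result: not a palindrome

0


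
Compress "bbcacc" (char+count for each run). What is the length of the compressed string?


Input: bbcacc
Runs:
  'b' x 2 => "b2"
  'c' x 1 => "c1"
  'a' x 1 => "a1"
  'c' x 2 => "c2"
Compressed: "b2c1a1c2"
Compressed length: 8

8


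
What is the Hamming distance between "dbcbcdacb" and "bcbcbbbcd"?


Comparing "dbcbcdacb" and "bcbcbbbcd" position by position:
  Position 0: 'd' vs 'b' => differ
  Position 1: 'b' vs 'c' => differ
  Position 2: 'c' vs 'b' => differ
  Position 3: 'b' vs 'c' => differ
  Position 4: 'c' vs 'b' => differ
  Position 5: 'd' vs 'b' => differ
  Position 6: 'a' vs 'b' => differ
  Position 7: 'c' vs 'c' => same
  Position 8: 'b' vs 'd' => differ
Total differences (Hamming distance): 8

8


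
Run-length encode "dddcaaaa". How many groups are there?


Input: dddcaaaa
Scanning for consecutive runs:
  Group 1: 'd' x 3 (positions 0-2)
  Group 2: 'c' x 1 (positions 3-3)
  Group 3: 'a' x 4 (positions 4-7)
Total groups: 3

3


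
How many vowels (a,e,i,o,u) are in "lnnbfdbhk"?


Input: lnnbfdbhk
Checking each character:
  'l' at position 0: consonant
  'n' at position 1: consonant
  'n' at position 2: consonant
  'b' at position 3: consonant
  'f' at position 4: consonant
  'd' at position 5: consonant
  'b' at position 6: consonant
  'h' at position 7: consonant
  'k' at position 8: consonant
Total vowels: 0

0


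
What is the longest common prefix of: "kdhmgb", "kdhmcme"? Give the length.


Words: kdhmgb, kdhmcme
  Position 0: all 'k' => match
  Position 1: all 'd' => match
  Position 2: all 'h' => match
  Position 3: all 'm' => match
  Position 4: ('g', 'c') => mismatch, stop
LCP = "kdhm" (length 4)

4


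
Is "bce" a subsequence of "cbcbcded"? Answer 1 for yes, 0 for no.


Check if "bce" is a subsequence of "cbcbcded"
Greedy scan:
  Position 0 ('c'): no match needed
  Position 1 ('b'): matches sub[0] = 'b'
  Position 2 ('c'): matches sub[1] = 'c'
  Position 3 ('b'): no match needed
  Position 4 ('c'): no match needed
  Position 5 ('d'): no match needed
  Position 6 ('e'): matches sub[2] = 'e'
  Position 7 ('d'): no match needed
All 3 characters matched => is a subsequence

1


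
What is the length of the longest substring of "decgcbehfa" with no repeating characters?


Input: "decgcbehfa"
Sliding window (track last position of each char):
  Position 0 ('d'): window [0,0] length 1 -- new best
  Position 1 ('e'): window [0,1] length 2 -- new best
  Position 2 ('c'): window [0,2] length 3 -- new best
  Position 3 ('g'): window [0,3] length 4 -- new best
  Position 4 ('c'): repeat (last at 2), move window start to 3
  Position 4 ('c'): window [3,4] length 2
  Position 5 ('b'): window [3,5] length 3
  Position 6 ('e'): window [3,6] length 4
  Position 7 ('h'): window [3,7] length 5 -- new best
  Position 8 ('f'): window [3,8] length 6 -- new best
  Position 9 ('a'): window [3,9] length 7 -- new best
Longest substring with no repeats: "gcbehfa" with length 7

7


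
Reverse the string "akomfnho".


Input: akomfnho
Reading characters right to left:
  Position 7: 'o'
  Position 6: 'h'
  Position 5: 'n'
  Position 4: 'f'
  Position 3: 'm'
  Position 2: 'o'
  Position 1: 'k'
  Position 0: 'a'
Reversed: ohnfmoka

ohnfmoka


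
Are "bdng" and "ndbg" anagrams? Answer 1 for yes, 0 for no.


Strings: "bdng", "ndbg"
Sorted first:  bdgn
Sorted second: bdgn
Sorted forms match => anagrams

1


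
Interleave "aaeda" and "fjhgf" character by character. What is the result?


Interleaving "aaeda" and "fjhgf":
  Position 0: 'a' from first, 'f' from second => "af"
  Position 1: 'a' from first, 'j' from second => "aj"
  Position 2: 'e' from first, 'h' from second => "eh"
  Position 3: 'd' from first, 'g' from second => "dg"
  Position 4: 'a' from first, 'f' from second => "af"
Result: afajehdgaf

afajehdgaf


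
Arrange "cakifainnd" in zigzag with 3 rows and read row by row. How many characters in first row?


Zigzag "cakifainnd" into 3 rows:
Placing characters:
  'c' => row 0
  'a' => row 1
  'k' => row 2
  'i' => row 1
  'f' => row 0
  'a' => row 1
  'i' => row 2
  'n' => row 1
  'n' => row 0
  'd' => row 1
Rows:
  Row 0: "cfn"
  Row 1: "aiand"
  Row 2: "ki"
First row length: 3

3


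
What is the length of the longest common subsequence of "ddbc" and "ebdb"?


LCS of "ddbc" and "ebdb"
DP table:
           e    b    d    b
      0    0    0    0    0
  d   0    0    0    1    1
  d   0    0    0    1    1
  b   0    0    1    1    2
  c   0    0    1    1    2
LCS length = dp[4][4] = 2

2


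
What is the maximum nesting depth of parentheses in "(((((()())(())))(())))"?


Input: "(((((()())(())))(())))"
Tracking depth:
  Position 0 '(': depth becomes 1
  Position 1 '(': depth becomes 2
  Position 2 '(': depth becomes 3
  Position 3 '(': depth becomes 4
  Position 4 '(': depth becomes 5
  Position 5 '(': depth becomes 6
  Position 6 ')': depth becomes 5
  Position 7 '(': depth becomes 6
  Position 8 ')': depth becomes 5
  Position 9 ')': depth becomes 4
  Position 10 '(': depth becomes 5
  Position 11 '(': depth becomes 6
  Position 12 ')': depth becomes 5
  Position 13 ')': depth becomes 4
  Position 14 ')': depth becomes 3
  Position 15 ')': depth becomes 2
  Position 16 '(': depth becomes 3
  Position 17 '(': depth becomes 4
  Position 18 ')': depth becomes 3
  Position 19 ')': depth becomes 2
  Position 20 ')': depth becomes 1
  Position 21 ')': depth becomes 0
Maximum depth reached: 6

6


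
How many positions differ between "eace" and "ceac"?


Comparing "eace" and "ceac" position by position:
  Position 0: 'e' vs 'c' => DIFFER
  Position 1: 'a' vs 'e' => DIFFER
  Position 2: 'c' vs 'a' => DIFFER
  Position 3: 'e' vs 'c' => DIFFER
Positions that differ: 4

4


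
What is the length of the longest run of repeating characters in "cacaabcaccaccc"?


Input: "cacaabcaccaccc"
Scanning for longest run:
  Position 1 ('a'): new char, reset run to 1
  Position 2 ('c'): new char, reset run to 1
  Position 3 ('a'): new char, reset run to 1
  Position 4 ('a'): continues run of 'a', length=2
  Position 5 ('b'): new char, reset run to 1
  Position 6 ('c'): new char, reset run to 1
  Position 7 ('a'): new char, reset run to 1
  Position 8 ('c'): new char, reset run to 1
  Position 9 ('c'): continues run of 'c', length=2
  Position 10 ('a'): new char, reset run to 1
  Position 11 ('c'): new char, reset run to 1
  Position 12 ('c'): continues run of 'c', length=2
  Position 13 ('c'): continues run of 'c', length=3
Longest run: 'c' with length 3

3


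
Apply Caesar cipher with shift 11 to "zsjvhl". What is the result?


Caesar cipher: shift "zsjvhl" by 11
  'z' (pos 25) + 11 = pos 10 = 'k'
  's' (pos 18) + 11 = pos 3 = 'd'
  'j' (pos 9) + 11 = pos 20 = 'u'
  'v' (pos 21) + 11 = pos 6 = 'g'
  'h' (pos 7) + 11 = pos 18 = 's'
  'l' (pos 11) + 11 = pos 22 = 'w'
Result: kdugsw

kdugsw


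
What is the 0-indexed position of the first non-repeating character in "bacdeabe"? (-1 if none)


Input: bacdeabe
Character frequencies:
  'a': 2
  'b': 2
  'c': 1
  'd': 1
  'e': 2
Scanning left to right for freq == 1:
  Position 0 ('b'): freq=2, skip
  Position 1 ('a'): freq=2, skip
  Position 2 ('c'): unique! => answer = 2

2


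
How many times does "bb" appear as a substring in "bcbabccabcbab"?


Searching for "bb" in "bcbabccabcbab"
Scanning each position:
  Position 0: "bc" => no
  Position 1: "cb" => no
  Position 2: "ba" => no
  Position 3: "ab" => no
  Position 4: "bc" => no
  Position 5: "cc" => no
  Position 6: "ca" => no
  Position 7: "ab" => no
  Position 8: "bc" => no
  Position 9: "cb" => no
  Position 10: "ba" => no
  Position 11: "ab" => no
Total occurrences: 0

0


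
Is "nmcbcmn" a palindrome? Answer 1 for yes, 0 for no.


Input: nmcbcmn
Reversed: nmcbcmn
  Compare pos 0 ('n') with pos 6 ('n'): match
  Compare pos 1 ('m') with pos 5 ('m'): match
  Compare pos 2 ('c') with pos 4 ('c'): match
Result: palindrome

1


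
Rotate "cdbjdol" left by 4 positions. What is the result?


Input: "cdbjdol", rotate left by 4
First 4 characters: "cdbj"
Remaining characters: "dol"
Concatenate remaining + first: "dol" + "cdbj" = "dolcdbj"

dolcdbj


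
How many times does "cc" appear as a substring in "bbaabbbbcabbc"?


Searching for "cc" in "bbaabbbbcabbc"
Scanning each position:
  Position 0: "bb" => no
  Position 1: "ba" => no
  Position 2: "aa" => no
  Position 3: "ab" => no
  Position 4: "bb" => no
  Position 5: "bb" => no
  Position 6: "bb" => no
  Position 7: "bc" => no
  Position 8: "ca" => no
  Position 9: "ab" => no
  Position 10: "bb" => no
  Position 11: "bc" => no
Total occurrences: 0

0


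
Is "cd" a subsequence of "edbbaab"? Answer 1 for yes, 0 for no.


Check if "cd" is a subsequence of "edbbaab"
Greedy scan:
  Position 0 ('e'): no match needed
  Position 1 ('d'): no match needed
  Position 2 ('b'): no match needed
  Position 3 ('b'): no match needed
  Position 4 ('a'): no match needed
  Position 5 ('a'): no match needed
  Position 6 ('b'): no match needed
Only matched 0/2 characters => not a subsequence

0


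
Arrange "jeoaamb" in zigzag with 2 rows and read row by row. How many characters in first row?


Zigzag "jeoaamb" into 2 rows:
Placing characters:
  'j' => row 0
  'e' => row 1
  'o' => row 0
  'a' => row 1
  'a' => row 0
  'm' => row 1
  'b' => row 0
Rows:
  Row 0: "joab"
  Row 1: "eam"
First row length: 4

4


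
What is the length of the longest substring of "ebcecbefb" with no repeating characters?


Input: "ebcecbefb"
Sliding window (track last position of each char):
  Position 0 ('e'): window [0,0] length 1 -- new best
  Position 1 ('b'): window [0,1] length 2 -- new best
  Position 2 ('c'): window [0,2] length 3 -- new best
  Position 3 ('e'): repeat (last at 0), move window start to 1
  Position 3 ('e'): window [1,3] length 3
  Position 4 ('c'): repeat (last at 2), move window start to 3
  Position 4 ('c'): window [3,4] length 2
  Position 5 ('b'): window [3,5] length 3
  Position 6 ('e'): repeat (last at 3), move window start to 4
  Position 6 ('e'): window [4,6] length 3
  Position 7 ('f'): window [4,7] length 4 -- new best
  Position 8 ('b'): repeat (last at 5), move window start to 6
  Position 8 ('b'): window [6,8] length 3
Longest substring with no repeats: "cbef" with length 4

4


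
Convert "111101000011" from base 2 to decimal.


Input: "111101000011" in base 2
Positional expansion:
  Digit '1' (value 1) x 2^11 = 2048
  Digit '1' (value 1) x 2^10 = 1024
  Digit '1' (value 1) x 2^9 = 512
  Digit '1' (value 1) x 2^8 = 256
  Digit '0' (value 0) x 2^7 = 0
  Digit '1' (value 1) x 2^6 = 64
  Digit '0' (value 0) x 2^5 = 0
  Digit '0' (value 0) x 2^4 = 0
  Digit '0' (value 0) x 2^3 = 0
  Digit '0' (value 0) x 2^2 = 0
  Digit '1' (value 1) x 2^1 = 2
  Digit '1' (value 1) x 2^0 = 1
Sum = 3907

3907
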